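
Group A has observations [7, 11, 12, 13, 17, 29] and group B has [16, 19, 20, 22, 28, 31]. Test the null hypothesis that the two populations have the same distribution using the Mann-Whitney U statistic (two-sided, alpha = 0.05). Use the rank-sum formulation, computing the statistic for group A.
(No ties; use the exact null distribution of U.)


Step 1: Combine and sort all 12 observations; assign midranks.
sorted (value, group): (7,X), (11,X), (12,X), (13,X), (16,Y), (17,X), (19,Y), (20,Y), (22,Y), (28,Y), (29,X), (31,Y)
ranks: 7->1, 11->2, 12->3, 13->4, 16->5, 17->6, 19->7, 20->8, 22->9, 28->10, 29->11, 31->12
Step 2: Rank sum for X: R1 = 1 + 2 + 3 + 4 + 6 + 11 = 27.
Step 3: U_X = R1 - n1(n1+1)/2 = 27 - 6*7/2 = 27 - 21 = 6.
       U_Y = n1*n2 - U_X = 36 - 6 = 30.
Step 4: No ties, so the exact null distribution of U (based on enumerating the C(12,6) = 924 equally likely rank assignments) gives the two-sided p-value.
Step 5: p-value = 0.064935; compare to alpha = 0.05. fail to reject H0.

U_X = 6, p = 0.064935, fail to reject H0 at alpha = 0.05.


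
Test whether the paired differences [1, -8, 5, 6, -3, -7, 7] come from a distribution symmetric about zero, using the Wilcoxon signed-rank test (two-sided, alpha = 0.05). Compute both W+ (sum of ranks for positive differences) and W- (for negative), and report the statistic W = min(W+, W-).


Step 1: Drop any zero differences (none here) and take |d_i|.
|d| = [1, 8, 5, 6, 3, 7, 7]
Step 2: Midrank |d_i| (ties get averaged ranks).
ranks: |1|->1, |8|->7, |5|->3, |6|->4, |3|->2, |7|->5.5, |7|->5.5
Step 3: Attach original signs; sum ranks with positive sign and with negative sign.
W+ = 1 + 3 + 4 + 5.5 = 13.5
W- = 7 + 2 + 5.5 = 14.5
(Check: W+ + W- = 28 should equal n(n+1)/2 = 28.)
Step 4: Test statistic W = min(W+, W-) = 13.5.
Step 5: Ties in |d|, so use the tie-corrected normal approximation.
        E[W] = n(n+1)/4 = 7*8/4 = 14.
        Tie groups: |d|=7 (t=2); sum(t^3 - t) = 6.
        Var[W] = n(n+1)(2n+1)/24 - sum(t^3-t)/48 = 840/24 - 6/48 = 34.875.
        z = (W - E[W]) / sqrt(Var[W]) = (13.5 - 14) / 5.9055 = -0.0847.
        Two-sided p = 2*Phi(z) = 0.932526.
Step 6: alpha = 0.05. fail to reject H0.

W+ = 13.5, W- = 14.5, W = min = 13.5, p = 0.932526, fail to reject H0.


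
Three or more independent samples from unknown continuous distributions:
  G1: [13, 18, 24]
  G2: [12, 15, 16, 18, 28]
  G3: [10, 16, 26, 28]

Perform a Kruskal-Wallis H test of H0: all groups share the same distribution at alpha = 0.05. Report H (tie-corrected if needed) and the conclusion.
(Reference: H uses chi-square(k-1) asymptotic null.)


Step 1: Combine all N = 12 observations and assign midranks.
sorted (value, group, rank): (10,G3,1), (12,G2,2), (13,G1,3), (15,G2,4), (16,G2,5.5), (16,G3,5.5), (18,G1,7.5), (18,G2,7.5), (24,G1,9), (26,G3,10), (28,G2,11.5), (28,G3,11.5)
Step 2: Sum ranks within each group.
R_1 = 19.5 (n_1 = 3)
R_2 = 30.5 (n_2 = 5)
R_3 = 28 (n_3 = 4)
Step 3: H = 12/(N(N+1)) * sum(R_i^2/n_i) - 3(N+1)
     = 12/(12*13) * (19.5^2/3 + 30.5^2/5 + 28^2/4) - 3*13
     = 0.076923 * 508.8 - 39
     = 0.138462.
Step 4: Ties present; correction factor C = 1 - 18/(12^3 - 12) = 0.989510. Corrected H = 0.138462 / 0.989510 = 0.139929.
Step 5: Under H0, H ~ chi^2(2); p-value = 0.932427.
Step 6: alpha = 0.05. fail to reject H0.

H = 0.1399, df = 2, p = 0.932427, fail to reject H0.


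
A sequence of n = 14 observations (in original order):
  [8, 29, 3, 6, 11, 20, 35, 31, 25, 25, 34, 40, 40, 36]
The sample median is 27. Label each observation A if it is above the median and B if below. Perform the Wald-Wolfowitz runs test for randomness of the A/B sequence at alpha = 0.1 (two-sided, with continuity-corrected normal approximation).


Step 1: Compute median = 27; label A = above, B = below.
Labels in order: BABBBBAABBAAAA  (n_A = 7, n_B = 7)
Step 2: Count runs R = 6.
Step 3: Under H0 (random ordering), E[R] = 2*n_A*n_B/(n_A+n_B) + 1 = 2*7*7/14 + 1 = 8.0000.
        Var[R] = 2*n_A*n_B*(2*n_A*n_B - n_A - n_B) / ((n_A+n_B)^2 * (n_A+n_B-1)) = 8232/2548 = 3.2308.
        SD[R] = 1.7974.
Step 4: Continuity-corrected z = (R + 0.5 - E[R]) / SD[R] = (6 + 0.5 - 8.0000) / 1.7974 = -0.8345.
Step 5: Two-sided p-value via normal approximation = 2*(1 - Phi(|z|)) = 0.403986.
Step 6: alpha = 0.1. fail to reject H0.

R = 6, z = -0.8345, p = 0.403986, fail to reject H0.


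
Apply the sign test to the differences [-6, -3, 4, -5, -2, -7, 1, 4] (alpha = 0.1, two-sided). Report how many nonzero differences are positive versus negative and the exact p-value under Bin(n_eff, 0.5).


Step 1: Discard zero differences. Original n = 8; n_eff = number of nonzero differences = 8.
Nonzero differences (with sign): -6, -3, +4, -5, -2, -7, +1, +4
Step 2: Count signs: positive = 3, negative = 5.
Step 3: Under H0: P(positive) = 0.5, so the number of positives S ~ Bin(8, 0.5).
Step 4: Two-sided exact p-value = sum of Bin(8,0.5) probabilities at or below the observed probability = 0.726562.
Step 5: alpha = 0.1. fail to reject H0.

n_eff = 8, pos = 3, neg = 5, p = 0.726562, fail to reject H0.


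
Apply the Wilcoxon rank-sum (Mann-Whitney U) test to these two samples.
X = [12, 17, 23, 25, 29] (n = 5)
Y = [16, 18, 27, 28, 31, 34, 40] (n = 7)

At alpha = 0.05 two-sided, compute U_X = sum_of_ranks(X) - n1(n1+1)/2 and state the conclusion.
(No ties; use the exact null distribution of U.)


Step 1: Combine and sort all 12 observations; assign midranks.
sorted (value, group): (12,X), (16,Y), (17,X), (18,Y), (23,X), (25,X), (27,Y), (28,Y), (29,X), (31,Y), (34,Y), (40,Y)
ranks: 12->1, 16->2, 17->3, 18->4, 23->5, 25->6, 27->7, 28->8, 29->9, 31->10, 34->11, 40->12
Step 2: Rank sum for X: R1 = 1 + 3 + 5 + 6 + 9 = 24.
Step 3: U_X = R1 - n1(n1+1)/2 = 24 - 5*6/2 = 24 - 15 = 9.
       U_Y = n1*n2 - U_X = 35 - 9 = 26.
Step 4: No ties, so the exact null distribution of U (based on enumerating the C(12,5) = 792 equally likely rank assignments) gives the two-sided p-value.
Step 5: p-value = 0.202020; compare to alpha = 0.05. fail to reject H0.

U_X = 9, p = 0.202020, fail to reject H0 at alpha = 0.05.


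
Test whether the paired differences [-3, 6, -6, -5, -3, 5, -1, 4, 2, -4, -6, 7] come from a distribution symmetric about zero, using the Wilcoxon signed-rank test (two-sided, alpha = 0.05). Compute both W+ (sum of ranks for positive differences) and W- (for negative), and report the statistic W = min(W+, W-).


Step 1: Drop any zero differences (none here) and take |d_i|.
|d| = [3, 6, 6, 5, 3, 5, 1, 4, 2, 4, 6, 7]
Step 2: Midrank |d_i| (ties get averaged ranks).
ranks: |3|->3.5, |6|->10, |6|->10, |5|->7.5, |3|->3.5, |5|->7.5, |1|->1, |4|->5.5, |2|->2, |4|->5.5, |6|->10, |7|->12
Step 3: Attach original signs; sum ranks with positive sign and with negative sign.
W+ = 10 + 7.5 + 5.5 + 2 + 12 = 37
W- = 3.5 + 10 + 7.5 + 3.5 + 1 + 5.5 + 10 = 41
(Check: W+ + W- = 78 should equal n(n+1)/2 = 78.)
Step 4: Test statistic W = min(W+, W-) = 37.
Step 5: Ties in |d|, so use the tie-corrected normal approximation.
        E[W] = n(n+1)/4 = 12*13/4 = 39.
        Tie groups: |d|=3 (t=2), |d|=4 (t=2), |d|=5 (t=2), |d|=6 (t=3); sum(t^3 - t) = 42.
        Var[W] = n(n+1)(2n+1)/24 - sum(t^3-t)/48 = 3900/24 - 42/48 = 161.625.
        z = (W - E[W]) / sqrt(Var[W]) = (37 - 39) / 12.7132 = -0.1573.
        Two-sided p = 2*Phi(z) = 0.874995.
Step 6: alpha = 0.05. fail to reject H0.

W+ = 37, W- = 41, W = min = 37, p = 0.874995, fail to reject H0.


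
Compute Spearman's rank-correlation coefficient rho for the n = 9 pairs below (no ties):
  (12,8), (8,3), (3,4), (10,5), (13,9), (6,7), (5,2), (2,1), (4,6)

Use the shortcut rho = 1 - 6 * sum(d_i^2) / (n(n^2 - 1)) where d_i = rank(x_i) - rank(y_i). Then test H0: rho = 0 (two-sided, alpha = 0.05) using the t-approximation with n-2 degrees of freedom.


Step 1: Rank x and y separately (midranks; no ties here).
rank(x): 12->8, 8->6, 3->2, 10->7, 13->9, 6->5, 5->4, 2->1, 4->3
rank(y): 8->8, 3->3, 4->4, 5->5, 9->9, 7->7, 2->2, 1->1, 6->6
Step 2: d_i = R_x(i) - R_y(i); compute d_i^2.
  (8-8)^2=0, (6-3)^2=9, (2-4)^2=4, (7-5)^2=4, (9-9)^2=0, (5-7)^2=4, (4-2)^2=4, (1-1)^2=0, (3-6)^2=9
sum(d^2) = 34.
Step 3: rho = 1 - 6*34 / (9*(9^2 - 1)) = 1 - 204/720 = 0.716667.
Step 4: Under H0, t = rho * sqrt((n-2)/(1-rho^2)) = 2.7188 ~ t(7).
Step 5: Two-sided p-value from the t-distribution with 7 df = 0.029818.
Step 6: alpha = 0.05. reject H0.

rho = 0.7167, p = 0.029818, reject H0 at alpha = 0.05.


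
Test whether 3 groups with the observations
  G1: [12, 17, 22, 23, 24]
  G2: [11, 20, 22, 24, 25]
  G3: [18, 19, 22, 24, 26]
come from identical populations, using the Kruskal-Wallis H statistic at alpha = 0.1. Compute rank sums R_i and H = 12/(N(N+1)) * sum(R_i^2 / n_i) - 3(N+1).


Step 1: Combine all N = 15 observations and assign midranks.
sorted (value, group, rank): (11,G2,1), (12,G1,2), (17,G1,3), (18,G3,4), (19,G3,5), (20,G2,6), (22,G1,8), (22,G2,8), (22,G3,8), (23,G1,10), (24,G1,12), (24,G2,12), (24,G3,12), (25,G2,14), (26,G3,15)
Step 2: Sum ranks within each group.
R_1 = 35 (n_1 = 5)
R_2 = 41 (n_2 = 5)
R_3 = 44 (n_3 = 5)
Step 3: H = 12/(N(N+1)) * sum(R_i^2/n_i) - 3(N+1)
     = 12/(15*16) * (35^2/5 + 41^2/5 + 44^2/5) - 3*16
     = 0.050000 * 968.4 - 48
     = 0.420000.
Step 4: Ties present; correction factor C = 1 - 48/(15^3 - 15) = 0.985714. Corrected H = 0.420000 / 0.985714 = 0.426087.
Step 5: Under H0, H ~ chi^2(2); p-value = 0.808121.
Step 6: alpha = 0.1. fail to reject H0.

H = 0.4261, df = 2, p = 0.808121, fail to reject H0.


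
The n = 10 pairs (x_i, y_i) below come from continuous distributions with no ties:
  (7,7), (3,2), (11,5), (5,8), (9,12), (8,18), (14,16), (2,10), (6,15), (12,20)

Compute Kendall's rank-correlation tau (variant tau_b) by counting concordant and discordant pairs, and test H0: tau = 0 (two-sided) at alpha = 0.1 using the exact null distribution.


Step 1: Enumerate the 45 unordered pairs (i,j) with i<j and classify each by sign(x_j-x_i) * sign(y_j-y_i).
  (1,2):dx=-4,dy=-5->C; (1,3):dx=+4,dy=-2->D; (1,4):dx=-2,dy=+1->D; (1,5):dx=+2,dy=+5->C
  (1,6):dx=+1,dy=+11->C; (1,7):dx=+7,dy=+9->C; (1,8):dx=-5,dy=+3->D; (1,9):dx=-1,dy=+8->D
  (1,10):dx=+5,dy=+13->C; (2,3):dx=+8,dy=+3->C; (2,4):dx=+2,dy=+6->C; (2,5):dx=+6,dy=+10->C
  (2,6):dx=+5,dy=+16->C; (2,7):dx=+11,dy=+14->C; (2,8):dx=-1,dy=+8->D; (2,9):dx=+3,dy=+13->C
  (2,10):dx=+9,dy=+18->C; (3,4):dx=-6,dy=+3->D; (3,5):dx=-2,dy=+7->D; (3,6):dx=-3,dy=+13->D
  (3,7):dx=+3,dy=+11->C; (3,8):dx=-9,dy=+5->D; (3,9):dx=-5,dy=+10->D; (3,10):dx=+1,dy=+15->C
  (4,5):dx=+4,dy=+4->C; (4,6):dx=+3,dy=+10->C; (4,7):dx=+9,dy=+8->C; (4,8):dx=-3,dy=+2->D
  (4,9):dx=+1,dy=+7->C; (4,10):dx=+7,dy=+12->C; (5,6):dx=-1,dy=+6->D; (5,7):dx=+5,dy=+4->C
  (5,8):dx=-7,dy=-2->C; (5,9):dx=-3,dy=+3->D; (5,10):dx=+3,dy=+8->C; (6,7):dx=+6,dy=-2->D
  (6,8):dx=-6,dy=-8->C; (6,9):dx=-2,dy=-3->C; (6,10):dx=+4,dy=+2->C; (7,8):dx=-12,dy=-6->C
  (7,9):dx=-8,dy=-1->C; (7,10):dx=-2,dy=+4->D; (8,9):dx=+4,dy=+5->C; (8,10):dx=+10,dy=+10->C
  (9,10):dx=+6,dy=+5->C
Step 2: C = 30, D = 15, total pairs = 45.
Step 3: tau = (C - D)/(n(n-1)/2) = (30 - 15)/45 = 0.333333.
Step 4: Exact two-sided p-value (enumerate n! = 3628800 permutations of y under H0): p = 0.216373.
Step 5: alpha = 0.1. fail to reject H0.

tau_b = 0.3333 (C=30, D=15), p = 0.216373, fail to reject H0.


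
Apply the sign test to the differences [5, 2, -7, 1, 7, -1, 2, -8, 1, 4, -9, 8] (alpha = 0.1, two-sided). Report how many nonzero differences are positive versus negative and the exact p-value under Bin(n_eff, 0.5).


Step 1: Discard zero differences. Original n = 12; n_eff = number of nonzero differences = 12.
Nonzero differences (with sign): +5, +2, -7, +1, +7, -1, +2, -8, +1, +4, -9, +8
Step 2: Count signs: positive = 8, negative = 4.
Step 3: Under H0: P(positive) = 0.5, so the number of positives S ~ Bin(12, 0.5).
Step 4: Two-sided exact p-value = sum of Bin(12,0.5) probabilities at or below the observed probability = 0.387695.
Step 5: alpha = 0.1. fail to reject H0.

n_eff = 12, pos = 8, neg = 4, p = 0.387695, fail to reject H0.


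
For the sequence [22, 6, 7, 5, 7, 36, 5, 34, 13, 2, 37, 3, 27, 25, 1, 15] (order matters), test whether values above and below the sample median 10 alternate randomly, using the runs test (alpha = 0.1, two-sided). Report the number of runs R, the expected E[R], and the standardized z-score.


Step 1: Compute median = 10; label A = above, B = below.
Labels in order: ABBBBABAABABAABA  (n_A = 8, n_B = 8)
Step 2: Count runs R = 11.
Step 3: Under H0 (random ordering), E[R] = 2*n_A*n_B/(n_A+n_B) + 1 = 2*8*8/16 + 1 = 9.0000.
        Var[R] = 2*n_A*n_B*(2*n_A*n_B - n_A - n_B) / ((n_A+n_B)^2 * (n_A+n_B-1)) = 14336/3840 = 3.7333.
        SD[R] = 1.9322.
Step 4: Continuity-corrected z = (R - 0.5 - E[R]) / SD[R] = (11 - 0.5 - 9.0000) / 1.9322 = 0.7763.
Step 5: Two-sided p-value via normal approximation = 2*(1 - Phi(|z|)) = 0.437558.
Step 6: alpha = 0.1. fail to reject H0.

R = 11, z = 0.7763, p = 0.437558, fail to reject H0.


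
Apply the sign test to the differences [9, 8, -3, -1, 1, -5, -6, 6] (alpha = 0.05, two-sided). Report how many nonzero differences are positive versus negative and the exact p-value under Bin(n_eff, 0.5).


Step 1: Discard zero differences. Original n = 8; n_eff = number of nonzero differences = 8.
Nonzero differences (with sign): +9, +8, -3, -1, +1, -5, -6, +6
Step 2: Count signs: positive = 4, negative = 4.
Step 3: Under H0: P(positive) = 0.5, so the number of positives S ~ Bin(8, 0.5).
Step 4: Two-sided exact p-value = sum of Bin(8,0.5) probabilities at or below the observed probability = 1.000000.
Step 5: alpha = 0.05. fail to reject H0.

n_eff = 8, pos = 4, neg = 4, p = 1.000000, fail to reject H0.


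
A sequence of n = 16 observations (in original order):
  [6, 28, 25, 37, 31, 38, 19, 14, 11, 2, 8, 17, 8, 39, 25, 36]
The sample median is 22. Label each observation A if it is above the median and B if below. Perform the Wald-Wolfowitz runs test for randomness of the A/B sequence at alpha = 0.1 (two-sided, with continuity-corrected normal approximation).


Step 1: Compute median = 22; label A = above, B = below.
Labels in order: BAAAAABBBBBBBAAA  (n_A = 8, n_B = 8)
Step 2: Count runs R = 4.
Step 3: Under H0 (random ordering), E[R] = 2*n_A*n_B/(n_A+n_B) + 1 = 2*8*8/16 + 1 = 9.0000.
        Var[R] = 2*n_A*n_B*(2*n_A*n_B - n_A - n_B) / ((n_A+n_B)^2 * (n_A+n_B-1)) = 14336/3840 = 3.7333.
        SD[R] = 1.9322.
Step 4: Continuity-corrected z = (R + 0.5 - E[R]) / SD[R] = (4 + 0.5 - 9.0000) / 1.9322 = -2.3290.
Step 5: Two-sided p-value via normal approximation = 2*(1 - Phi(|z|)) = 0.019861.
Step 6: alpha = 0.1. reject H0.

R = 4, z = -2.3290, p = 0.019861, reject H0.


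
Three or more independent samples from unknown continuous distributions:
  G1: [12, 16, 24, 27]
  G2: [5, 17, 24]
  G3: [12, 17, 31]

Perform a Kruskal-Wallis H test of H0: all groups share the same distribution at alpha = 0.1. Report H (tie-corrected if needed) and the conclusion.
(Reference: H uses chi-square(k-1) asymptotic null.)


Step 1: Combine all N = 10 observations and assign midranks.
sorted (value, group, rank): (5,G2,1), (12,G1,2.5), (12,G3,2.5), (16,G1,4), (17,G2,5.5), (17,G3,5.5), (24,G1,7.5), (24,G2,7.5), (27,G1,9), (31,G3,10)
Step 2: Sum ranks within each group.
R_1 = 23 (n_1 = 4)
R_2 = 14 (n_2 = 3)
R_3 = 18 (n_3 = 3)
Step 3: H = 12/(N(N+1)) * sum(R_i^2/n_i) - 3(N+1)
     = 12/(10*11) * (23^2/4 + 14^2/3 + 18^2/3) - 3*11
     = 0.109091 * 305.583 - 33
     = 0.336364.
Step 4: Ties present; correction factor C = 1 - 18/(10^3 - 10) = 0.981818. Corrected H = 0.336364 / 0.981818 = 0.342593.
Step 5: Under H0, H ~ chi^2(2); p-value = 0.842572.
Step 6: alpha = 0.1. fail to reject H0.

H = 0.3426, df = 2, p = 0.842572, fail to reject H0.


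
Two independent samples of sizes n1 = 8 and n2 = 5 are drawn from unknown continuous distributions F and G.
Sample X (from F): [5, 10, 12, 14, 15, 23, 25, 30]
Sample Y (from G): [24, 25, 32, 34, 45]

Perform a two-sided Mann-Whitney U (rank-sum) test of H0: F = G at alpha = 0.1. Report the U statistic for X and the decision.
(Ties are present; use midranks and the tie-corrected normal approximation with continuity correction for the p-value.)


Step 1: Combine and sort all 13 observations; assign midranks.
sorted (value, group): (5,X), (10,X), (12,X), (14,X), (15,X), (23,X), (24,Y), (25,X), (25,Y), (30,X), (32,Y), (34,Y), (45,Y)
ranks: 5->1, 10->2, 12->3, 14->4, 15->5, 23->6, 24->7, 25->8.5, 25->8.5, 30->10, 32->11, 34->12, 45->13
Step 2: Rank sum for X: R1 = 1 + 2 + 3 + 4 + 5 + 6 + 8.5 + 10 = 39.5.
Step 3: U_X = R1 - n1(n1+1)/2 = 39.5 - 8*9/2 = 39.5 - 36 = 3.5.
       U_Y = n1*n2 - U_X = 40 - 3.5 = 36.5.
Step 4: Ties are present, so use the tie-corrected normal approximation (with continuity correction) for the p-value.
Step 5: p-value = 0.019007; compare to alpha = 0.1. reject H0.

U_X = 3.5, p = 0.019007, reject H0 at alpha = 0.1.


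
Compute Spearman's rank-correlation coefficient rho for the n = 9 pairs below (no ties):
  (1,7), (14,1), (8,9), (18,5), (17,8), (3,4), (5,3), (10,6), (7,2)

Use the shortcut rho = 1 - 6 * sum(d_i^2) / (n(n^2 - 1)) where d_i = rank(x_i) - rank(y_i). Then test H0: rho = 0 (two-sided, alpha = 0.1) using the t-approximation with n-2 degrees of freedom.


Step 1: Rank x and y separately (midranks; no ties here).
rank(x): 1->1, 14->7, 8->5, 18->9, 17->8, 3->2, 5->3, 10->6, 7->4
rank(y): 7->7, 1->1, 9->9, 5->5, 8->8, 4->4, 3->3, 6->6, 2->2
Step 2: d_i = R_x(i) - R_y(i); compute d_i^2.
  (1-7)^2=36, (7-1)^2=36, (5-9)^2=16, (9-5)^2=16, (8-8)^2=0, (2-4)^2=4, (3-3)^2=0, (6-6)^2=0, (4-2)^2=4
sum(d^2) = 112.
Step 3: rho = 1 - 6*112 / (9*(9^2 - 1)) = 1 - 672/720 = 0.066667.
Step 4: Under H0, t = rho * sqrt((n-2)/(1-rho^2)) = 0.1768 ~ t(7).
Step 5: Two-sided p-value from the t-distribution with 7 df = 0.864690.
Step 6: alpha = 0.1. fail to reject H0.

rho = 0.0667, p = 0.864690, fail to reject H0 at alpha = 0.1.


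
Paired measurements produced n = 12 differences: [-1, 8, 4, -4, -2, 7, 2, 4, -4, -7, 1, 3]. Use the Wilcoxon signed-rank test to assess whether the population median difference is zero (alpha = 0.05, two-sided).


Step 1: Drop any zero differences (none here) and take |d_i|.
|d| = [1, 8, 4, 4, 2, 7, 2, 4, 4, 7, 1, 3]
Step 2: Midrank |d_i| (ties get averaged ranks).
ranks: |1|->1.5, |8|->12, |4|->7.5, |4|->7.5, |2|->3.5, |7|->10.5, |2|->3.5, |4|->7.5, |4|->7.5, |7|->10.5, |1|->1.5, |3|->5
Step 3: Attach original signs; sum ranks with positive sign and with negative sign.
W+ = 12 + 7.5 + 10.5 + 3.5 + 7.5 + 1.5 + 5 = 47.5
W- = 1.5 + 7.5 + 3.5 + 7.5 + 10.5 = 30.5
(Check: W+ + W- = 78 should equal n(n+1)/2 = 78.)
Step 4: Test statistic W = min(W+, W-) = 30.5.
Step 5: Ties in |d|, so use the tie-corrected normal approximation.
        E[W] = n(n+1)/4 = 12*13/4 = 39.
        Tie groups: |d|=1 (t=2), |d|=2 (t=2), |d|=4 (t=4), |d|=7 (t=2); sum(t^3 - t) = 78.
        Var[W] = n(n+1)(2n+1)/24 - sum(t^3-t)/48 = 3900/24 - 78/48 = 160.875.
        z = (W - E[W]) / sqrt(Var[W]) = (30.5 - 39) / 12.6837 = -0.6702.
        Two-sided p = 2*Phi(z) = 0.502760.
Step 6: alpha = 0.05. fail to reject H0.

W+ = 47.5, W- = 30.5, W = min = 30.5, p = 0.502760, fail to reject H0.


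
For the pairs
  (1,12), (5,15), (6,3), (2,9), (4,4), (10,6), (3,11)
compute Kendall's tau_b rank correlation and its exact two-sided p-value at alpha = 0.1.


Step 1: Enumerate the 21 unordered pairs (i,j) with i<j and classify each by sign(x_j-x_i) * sign(y_j-y_i).
  (1,2):dx=+4,dy=+3->C; (1,3):dx=+5,dy=-9->D; (1,4):dx=+1,dy=-3->D; (1,5):dx=+3,dy=-8->D
  (1,6):dx=+9,dy=-6->D; (1,7):dx=+2,dy=-1->D; (2,3):dx=+1,dy=-12->D; (2,4):dx=-3,dy=-6->C
  (2,5):dx=-1,dy=-11->C; (2,6):dx=+5,dy=-9->D; (2,7):dx=-2,dy=-4->C; (3,4):dx=-4,dy=+6->D
  (3,5):dx=-2,dy=+1->D; (3,6):dx=+4,dy=+3->C; (3,7):dx=-3,dy=+8->D; (4,5):dx=+2,dy=-5->D
  (4,6):dx=+8,dy=-3->D; (4,7):dx=+1,dy=+2->C; (5,6):dx=+6,dy=+2->C; (5,7):dx=-1,dy=+7->D
  (6,7):dx=-7,dy=+5->D
Step 2: C = 7, D = 14, total pairs = 21.
Step 3: tau = (C - D)/(n(n-1)/2) = (7 - 14)/21 = -0.333333.
Step 4: Exact two-sided p-value (enumerate n! = 5040 permutations of y under H0): p = 0.381349.
Step 5: alpha = 0.1. fail to reject H0.

tau_b = -0.3333 (C=7, D=14), p = 0.381349, fail to reject H0.


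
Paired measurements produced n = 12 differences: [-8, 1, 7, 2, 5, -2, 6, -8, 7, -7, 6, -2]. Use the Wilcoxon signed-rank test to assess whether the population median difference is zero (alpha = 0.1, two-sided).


Step 1: Drop any zero differences (none here) and take |d_i|.
|d| = [8, 1, 7, 2, 5, 2, 6, 8, 7, 7, 6, 2]
Step 2: Midrank |d_i| (ties get averaged ranks).
ranks: |8|->11.5, |1|->1, |7|->9, |2|->3, |5|->5, |2|->3, |6|->6.5, |8|->11.5, |7|->9, |7|->9, |6|->6.5, |2|->3
Step 3: Attach original signs; sum ranks with positive sign and with negative sign.
W+ = 1 + 9 + 3 + 5 + 6.5 + 9 + 6.5 = 40
W- = 11.5 + 3 + 11.5 + 9 + 3 = 38
(Check: W+ + W- = 78 should equal n(n+1)/2 = 78.)
Step 4: Test statistic W = min(W+, W-) = 38.
Step 5: Ties in |d|, so use the tie-corrected normal approximation.
        E[W] = n(n+1)/4 = 12*13/4 = 39.
        Tie groups: |d|=2 (t=3), |d|=6 (t=2), |d|=7 (t=3), |d|=8 (t=2); sum(t^3 - t) = 60.
        Var[W] = n(n+1)(2n+1)/24 - sum(t^3-t)/48 = 3900/24 - 60/48 = 161.25.
        z = (W - E[W]) / sqrt(Var[W]) = (38 - 39) / 12.6984 = -0.0787.
        Two-sided p = 2*Phi(z) = 0.937232.
Step 6: alpha = 0.1. fail to reject H0.

W+ = 40, W- = 38, W = min = 38, p = 0.937232, fail to reject H0.


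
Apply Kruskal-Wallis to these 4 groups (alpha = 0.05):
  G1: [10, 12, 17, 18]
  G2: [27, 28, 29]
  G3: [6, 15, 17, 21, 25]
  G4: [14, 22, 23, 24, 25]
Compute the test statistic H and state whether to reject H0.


Step 1: Combine all N = 17 observations and assign midranks.
sorted (value, group, rank): (6,G3,1), (10,G1,2), (12,G1,3), (14,G4,4), (15,G3,5), (17,G1,6.5), (17,G3,6.5), (18,G1,8), (21,G3,9), (22,G4,10), (23,G4,11), (24,G4,12), (25,G3,13.5), (25,G4,13.5), (27,G2,15), (28,G2,16), (29,G2,17)
Step 2: Sum ranks within each group.
R_1 = 19.5 (n_1 = 4)
R_2 = 48 (n_2 = 3)
R_3 = 35 (n_3 = 5)
R_4 = 50.5 (n_4 = 5)
Step 3: H = 12/(N(N+1)) * sum(R_i^2/n_i) - 3(N+1)
     = 12/(17*18) * (19.5^2/4 + 48^2/3 + 35^2/5 + 50.5^2/5) - 3*18
     = 0.039216 * 1618.11 - 54
     = 9.455392.
Step 4: Ties present; correction factor C = 1 - 12/(17^3 - 17) = 0.997549. Corrected H = 9.455392 / 0.997549 = 9.478624.
Step 5: Under H0, H ~ chi^2(3); p-value = 0.023560.
Step 6: alpha = 0.05. reject H0.

H = 9.4786, df = 3, p = 0.023560, reject H0.


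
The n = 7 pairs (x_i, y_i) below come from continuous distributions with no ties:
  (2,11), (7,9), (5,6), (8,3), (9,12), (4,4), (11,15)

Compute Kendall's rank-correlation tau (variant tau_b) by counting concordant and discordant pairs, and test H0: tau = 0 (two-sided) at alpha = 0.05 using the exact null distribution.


Step 1: Enumerate the 21 unordered pairs (i,j) with i<j and classify each by sign(x_j-x_i) * sign(y_j-y_i).
  (1,2):dx=+5,dy=-2->D; (1,3):dx=+3,dy=-5->D; (1,4):dx=+6,dy=-8->D; (1,5):dx=+7,dy=+1->C
  (1,6):dx=+2,dy=-7->D; (1,7):dx=+9,dy=+4->C; (2,3):dx=-2,dy=-3->C; (2,4):dx=+1,dy=-6->D
  (2,5):dx=+2,dy=+3->C; (2,6):dx=-3,dy=-5->C; (2,7):dx=+4,dy=+6->C; (3,4):dx=+3,dy=-3->D
  (3,5):dx=+4,dy=+6->C; (3,6):dx=-1,dy=-2->C; (3,7):dx=+6,dy=+9->C; (4,5):dx=+1,dy=+9->C
  (4,6):dx=-4,dy=+1->D; (4,7):dx=+3,dy=+12->C; (5,6):dx=-5,dy=-8->C; (5,7):dx=+2,dy=+3->C
  (6,7):dx=+7,dy=+11->C
Step 2: C = 14, D = 7, total pairs = 21.
Step 3: tau = (C - D)/(n(n-1)/2) = (14 - 7)/21 = 0.333333.
Step 4: Exact two-sided p-value (enumerate n! = 5040 permutations of y under H0): p = 0.381349.
Step 5: alpha = 0.05. fail to reject H0.

tau_b = 0.3333 (C=14, D=7), p = 0.381349, fail to reject H0.


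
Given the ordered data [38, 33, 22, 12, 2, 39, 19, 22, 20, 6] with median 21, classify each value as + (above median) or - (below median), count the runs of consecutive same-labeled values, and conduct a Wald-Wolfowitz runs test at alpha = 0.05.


Step 1: Compute median = 21; label A = above, B = below.
Labels in order: AAABBABABB  (n_A = 5, n_B = 5)
Step 2: Count runs R = 6.
Step 3: Under H0 (random ordering), E[R] = 2*n_A*n_B/(n_A+n_B) + 1 = 2*5*5/10 + 1 = 6.0000.
        Var[R] = 2*n_A*n_B*(2*n_A*n_B - n_A - n_B) / ((n_A+n_B)^2 * (n_A+n_B-1)) = 2000/900 = 2.2222.
        SD[R] = 1.4907.
Step 4: R = E[R], so z = 0 with no continuity correction.
Step 5: Two-sided p-value via normal approximation = 2*(1 - Phi(|z|)) = 1.000000.
Step 6: alpha = 0.05. fail to reject H0.

R = 6, z = 0.0000, p = 1.000000, fail to reject H0.


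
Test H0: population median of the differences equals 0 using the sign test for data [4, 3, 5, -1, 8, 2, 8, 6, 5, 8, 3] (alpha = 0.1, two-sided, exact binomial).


Step 1: Discard zero differences. Original n = 11; n_eff = number of nonzero differences = 11.
Nonzero differences (with sign): +4, +3, +5, -1, +8, +2, +8, +6, +5, +8, +3
Step 2: Count signs: positive = 10, negative = 1.
Step 3: Under H0: P(positive) = 0.5, so the number of positives S ~ Bin(11, 0.5).
Step 4: Two-sided exact p-value = sum of Bin(11,0.5) probabilities at or below the observed probability = 0.011719.
Step 5: alpha = 0.1. reject H0.

n_eff = 11, pos = 10, neg = 1, p = 0.011719, reject H0.


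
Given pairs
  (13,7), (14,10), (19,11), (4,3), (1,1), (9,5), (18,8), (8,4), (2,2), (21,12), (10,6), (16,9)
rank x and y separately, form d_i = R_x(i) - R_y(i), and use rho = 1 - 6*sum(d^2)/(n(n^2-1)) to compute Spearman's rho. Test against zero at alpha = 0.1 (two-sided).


Step 1: Rank x and y separately (midranks; no ties here).
rank(x): 13->7, 14->8, 19->11, 4->3, 1->1, 9->5, 18->10, 8->4, 2->2, 21->12, 10->6, 16->9
rank(y): 7->7, 10->10, 11->11, 3->3, 1->1, 5->5, 8->8, 4->4, 2->2, 12->12, 6->6, 9->9
Step 2: d_i = R_x(i) - R_y(i); compute d_i^2.
  (7-7)^2=0, (8-10)^2=4, (11-11)^2=0, (3-3)^2=0, (1-1)^2=0, (5-5)^2=0, (10-8)^2=4, (4-4)^2=0, (2-2)^2=0, (12-12)^2=0, (6-6)^2=0, (9-9)^2=0
sum(d^2) = 8.
Step 3: rho = 1 - 6*8 / (12*(12^2 - 1)) = 1 - 48/1716 = 0.972028.
Step 4: Under H0, t = rho * sqrt((n-2)/(1-rho^2)) = 13.0876 ~ t(10).
Step 5: Two-sided p-value from the t-distribution with 10 df = 0.000000.
Step 6: alpha = 0.1. reject H0.

rho = 0.9720, p = 0.000000, reject H0 at alpha = 0.1.


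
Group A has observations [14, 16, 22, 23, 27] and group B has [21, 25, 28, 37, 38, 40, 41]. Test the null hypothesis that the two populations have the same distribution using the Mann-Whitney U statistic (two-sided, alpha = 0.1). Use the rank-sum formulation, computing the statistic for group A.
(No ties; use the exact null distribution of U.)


Step 1: Combine and sort all 12 observations; assign midranks.
sorted (value, group): (14,X), (16,X), (21,Y), (22,X), (23,X), (25,Y), (27,X), (28,Y), (37,Y), (38,Y), (40,Y), (41,Y)
ranks: 14->1, 16->2, 21->3, 22->4, 23->5, 25->6, 27->7, 28->8, 37->9, 38->10, 40->11, 41->12
Step 2: Rank sum for X: R1 = 1 + 2 + 4 + 5 + 7 = 19.
Step 3: U_X = R1 - n1(n1+1)/2 = 19 - 5*6/2 = 19 - 15 = 4.
       U_Y = n1*n2 - U_X = 35 - 4 = 31.
Step 4: No ties, so the exact null distribution of U (based on enumerating the C(12,5) = 792 equally likely rank assignments) gives the two-sided p-value.
Step 5: p-value = 0.030303; compare to alpha = 0.1. reject H0.

U_X = 4, p = 0.030303, reject H0 at alpha = 0.1.


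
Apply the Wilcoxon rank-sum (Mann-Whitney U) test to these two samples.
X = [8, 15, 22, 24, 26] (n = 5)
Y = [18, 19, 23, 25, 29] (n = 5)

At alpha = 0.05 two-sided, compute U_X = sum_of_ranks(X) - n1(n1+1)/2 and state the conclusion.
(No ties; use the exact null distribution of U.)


Step 1: Combine and sort all 10 observations; assign midranks.
sorted (value, group): (8,X), (15,X), (18,Y), (19,Y), (22,X), (23,Y), (24,X), (25,Y), (26,X), (29,Y)
ranks: 8->1, 15->2, 18->3, 19->4, 22->5, 23->6, 24->7, 25->8, 26->9, 29->10
Step 2: Rank sum for X: R1 = 1 + 2 + 5 + 7 + 9 = 24.
Step 3: U_X = R1 - n1(n1+1)/2 = 24 - 5*6/2 = 24 - 15 = 9.
       U_Y = n1*n2 - U_X = 25 - 9 = 16.
Step 4: No ties, so the exact null distribution of U (based on enumerating the C(10,5) = 252 equally likely rank assignments) gives the two-sided p-value.
Step 5: p-value = 0.547619; compare to alpha = 0.05. fail to reject H0.

U_X = 9, p = 0.547619, fail to reject H0 at alpha = 0.05.


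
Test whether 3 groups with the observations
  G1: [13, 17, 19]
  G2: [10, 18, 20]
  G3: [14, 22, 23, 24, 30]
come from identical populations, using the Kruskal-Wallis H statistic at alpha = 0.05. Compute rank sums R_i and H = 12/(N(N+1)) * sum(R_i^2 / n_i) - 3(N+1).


Step 1: Combine all N = 11 observations and assign midranks.
sorted (value, group, rank): (10,G2,1), (13,G1,2), (14,G3,3), (17,G1,4), (18,G2,5), (19,G1,6), (20,G2,7), (22,G3,8), (23,G3,9), (24,G3,10), (30,G3,11)
Step 2: Sum ranks within each group.
R_1 = 12 (n_1 = 3)
R_2 = 13 (n_2 = 3)
R_3 = 41 (n_3 = 5)
Step 3: H = 12/(N(N+1)) * sum(R_i^2/n_i) - 3(N+1)
     = 12/(11*12) * (12^2/3 + 13^2/3 + 41^2/5) - 3*12
     = 0.090909 * 440.533 - 36
     = 4.048485.
Step 4: No ties, so H is used without correction.
Step 5: Under H0, H ~ chi^2(2); p-value = 0.132094.
Step 6: alpha = 0.05. fail to reject H0.

H = 4.0485, df = 2, p = 0.132094, fail to reject H0.


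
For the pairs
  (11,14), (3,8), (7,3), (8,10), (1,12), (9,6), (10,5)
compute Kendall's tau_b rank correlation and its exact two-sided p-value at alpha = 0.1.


Step 1: Enumerate the 21 unordered pairs (i,j) with i<j and classify each by sign(x_j-x_i) * sign(y_j-y_i).
  (1,2):dx=-8,dy=-6->C; (1,3):dx=-4,dy=-11->C; (1,4):dx=-3,dy=-4->C; (1,5):dx=-10,dy=-2->C
  (1,6):dx=-2,dy=-8->C; (1,7):dx=-1,dy=-9->C; (2,3):dx=+4,dy=-5->D; (2,4):dx=+5,dy=+2->C
  (2,5):dx=-2,dy=+4->D; (2,6):dx=+6,dy=-2->D; (2,7):dx=+7,dy=-3->D; (3,4):dx=+1,dy=+7->C
  (3,5):dx=-6,dy=+9->D; (3,6):dx=+2,dy=+3->C; (3,7):dx=+3,dy=+2->C; (4,5):dx=-7,dy=+2->D
  (4,6):dx=+1,dy=-4->D; (4,7):dx=+2,dy=-5->D; (5,6):dx=+8,dy=-6->D; (5,7):dx=+9,dy=-7->D
  (6,7):dx=+1,dy=-1->D
Step 2: C = 10, D = 11, total pairs = 21.
Step 3: tau = (C - D)/(n(n-1)/2) = (10 - 11)/21 = -0.047619.
Step 4: Exact two-sided p-value (enumerate n! = 5040 permutations of y under H0): p = 1.000000.
Step 5: alpha = 0.1. fail to reject H0.

tau_b = -0.0476 (C=10, D=11), p = 1.000000, fail to reject H0.


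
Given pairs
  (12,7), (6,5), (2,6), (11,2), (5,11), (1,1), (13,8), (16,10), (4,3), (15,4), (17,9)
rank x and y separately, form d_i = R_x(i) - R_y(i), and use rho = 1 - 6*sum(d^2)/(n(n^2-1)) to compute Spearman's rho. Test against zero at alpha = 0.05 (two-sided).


Step 1: Rank x and y separately (midranks; no ties here).
rank(x): 12->7, 6->5, 2->2, 11->6, 5->4, 1->1, 13->8, 16->10, 4->3, 15->9, 17->11
rank(y): 7->7, 5->5, 6->6, 2->2, 11->11, 1->1, 8->8, 10->10, 3->3, 4->4, 9->9
Step 2: d_i = R_x(i) - R_y(i); compute d_i^2.
  (7-7)^2=0, (5-5)^2=0, (2-6)^2=16, (6-2)^2=16, (4-11)^2=49, (1-1)^2=0, (8-8)^2=0, (10-10)^2=0, (3-3)^2=0, (9-4)^2=25, (11-9)^2=4
sum(d^2) = 110.
Step 3: rho = 1 - 6*110 / (11*(11^2 - 1)) = 1 - 660/1320 = 0.500000.
Step 4: Under H0, t = rho * sqrt((n-2)/(1-rho^2)) = 1.7321 ~ t(9).
Step 5: Two-sided p-value from the t-distribution with 9 df = 0.117307.
Step 6: alpha = 0.05. fail to reject H0.

rho = 0.5000, p = 0.117307, fail to reject H0 at alpha = 0.05.


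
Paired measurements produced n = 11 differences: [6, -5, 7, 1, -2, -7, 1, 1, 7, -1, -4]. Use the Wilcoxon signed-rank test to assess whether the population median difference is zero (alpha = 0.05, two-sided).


Step 1: Drop any zero differences (none here) and take |d_i|.
|d| = [6, 5, 7, 1, 2, 7, 1, 1, 7, 1, 4]
Step 2: Midrank |d_i| (ties get averaged ranks).
ranks: |6|->8, |5|->7, |7|->10, |1|->2.5, |2|->5, |7|->10, |1|->2.5, |1|->2.5, |7|->10, |1|->2.5, |4|->6
Step 3: Attach original signs; sum ranks with positive sign and with negative sign.
W+ = 8 + 10 + 2.5 + 2.5 + 2.5 + 10 = 35.5
W- = 7 + 5 + 10 + 2.5 + 6 = 30.5
(Check: W+ + W- = 66 should equal n(n+1)/2 = 66.)
Step 4: Test statistic W = min(W+, W-) = 30.5.
Step 5: Ties in |d|, so use the tie-corrected normal approximation.
        E[W] = n(n+1)/4 = 11*12/4 = 33.
        Tie groups: |d|=1 (t=4), |d|=7 (t=3); sum(t^3 - t) = 84.
        Var[W] = n(n+1)(2n+1)/24 - sum(t^3-t)/48 = 3036/24 - 84/48 = 124.75.
        z = (W - E[W]) / sqrt(Var[W]) = (30.5 - 33) / 11.1692 = -0.2238.
        Two-sided p = 2*Phi(z) = 0.822889.
Step 6: alpha = 0.05. fail to reject H0.

W+ = 35.5, W- = 30.5, W = min = 30.5, p = 0.822889, fail to reject H0.


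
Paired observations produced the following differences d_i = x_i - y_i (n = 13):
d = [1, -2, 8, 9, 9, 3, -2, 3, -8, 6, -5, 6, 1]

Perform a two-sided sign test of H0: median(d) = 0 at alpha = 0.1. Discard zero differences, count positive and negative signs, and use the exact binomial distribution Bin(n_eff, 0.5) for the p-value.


Step 1: Discard zero differences. Original n = 13; n_eff = number of nonzero differences = 13.
Nonzero differences (with sign): +1, -2, +8, +9, +9, +3, -2, +3, -8, +6, -5, +6, +1
Step 2: Count signs: positive = 9, negative = 4.
Step 3: Under H0: P(positive) = 0.5, so the number of positives S ~ Bin(13, 0.5).
Step 4: Two-sided exact p-value = sum of Bin(13,0.5) probabilities at or below the observed probability = 0.266846.
Step 5: alpha = 0.1. fail to reject H0.

n_eff = 13, pos = 9, neg = 4, p = 0.266846, fail to reject H0.


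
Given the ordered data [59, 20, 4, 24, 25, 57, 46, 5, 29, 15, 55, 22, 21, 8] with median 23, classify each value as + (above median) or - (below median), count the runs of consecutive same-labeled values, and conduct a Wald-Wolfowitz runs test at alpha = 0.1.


Step 1: Compute median = 23; label A = above, B = below.
Labels in order: ABBAAAABABABBB  (n_A = 7, n_B = 7)
Step 2: Count runs R = 8.
Step 3: Under H0 (random ordering), E[R] = 2*n_A*n_B/(n_A+n_B) + 1 = 2*7*7/14 + 1 = 8.0000.
        Var[R] = 2*n_A*n_B*(2*n_A*n_B - n_A - n_B) / ((n_A+n_B)^2 * (n_A+n_B-1)) = 8232/2548 = 3.2308.
        SD[R] = 1.7974.
Step 4: R = E[R], so z = 0 with no continuity correction.
Step 5: Two-sided p-value via normal approximation = 2*(1 - Phi(|z|)) = 1.000000.
Step 6: alpha = 0.1. fail to reject H0.

R = 8, z = 0.0000, p = 1.000000, fail to reject H0.


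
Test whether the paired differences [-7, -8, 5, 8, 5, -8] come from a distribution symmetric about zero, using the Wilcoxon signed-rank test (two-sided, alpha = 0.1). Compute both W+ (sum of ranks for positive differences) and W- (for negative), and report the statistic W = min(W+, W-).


Step 1: Drop any zero differences (none here) and take |d_i|.
|d| = [7, 8, 5, 8, 5, 8]
Step 2: Midrank |d_i| (ties get averaged ranks).
ranks: |7|->3, |8|->5, |5|->1.5, |8|->5, |5|->1.5, |8|->5
Step 3: Attach original signs; sum ranks with positive sign and with negative sign.
W+ = 1.5 + 5 + 1.5 = 8
W- = 3 + 5 + 5 = 13
(Check: W+ + W- = 21 should equal n(n+1)/2 = 21.)
Step 4: Test statistic W = min(W+, W-) = 8.
Step 5: Ties in |d|, so use the tie-corrected normal approximation.
        E[W] = n(n+1)/4 = 6*7/4 = 10.5.
        Tie groups: |d|=5 (t=2), |d|=8 (t=3); sum(t^3 - t) = 30.
        Var[W] = n(n+1)(2n+1)/24 - sum(t^3-t)/48 = 546/24 - 30/48 = 22.125.
        z = (W - E[W]) / sqrt(Var[W]) = (8 - 10.5) / 4.7037 = -0.5315.
        Two-sided p = 2*Phi(z) = 0.595076.
Step 6: alpha = 0.1. fail to reject H0.

W+ = 8, W- = 13, W = min = 8, p = 0.595076, fail to reject H0.


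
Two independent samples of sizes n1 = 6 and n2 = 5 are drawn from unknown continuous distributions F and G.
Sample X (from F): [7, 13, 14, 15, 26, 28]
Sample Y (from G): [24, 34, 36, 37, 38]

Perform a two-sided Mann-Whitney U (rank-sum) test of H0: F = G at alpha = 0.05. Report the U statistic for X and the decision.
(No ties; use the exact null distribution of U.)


Step 1: Combine and sort all 11 observations; assign midranks.
sorted (value, group): (7,X), (13,X), (14,X), (15,X), (24,Y), (26,X), (28,X), (34,Y), (36,Y), (37,Y), (38,Y)
ranks: 7->1, 13->2, 14->3, 15->4, 24->5, 26->6, 28->7, 34->8, 36->9, 37->10, 38->11
Step 2: Rank sum for X: R1 = 1 + 2 + 3 + 4 + 6 + 7 = 23.
Step 3: U_X = R1 - n1(n1+1)/2 = 23 - 6*7/2 = 23 - 21 = 2.
       U_Y = n1*n2 - U_X = 30 - 2 = 28.
Step 4: No ties, so the exact null distribution of U (based on enumerating the C(11,6) = 462 equally likely rank assignments) gives the two-sided p-value.
Step 5: p-value = 0.017316; compare to alpha = 0.05. reject H0.

U_X = 2, p = 0.017316, reject H0 at alpha = 0.05.


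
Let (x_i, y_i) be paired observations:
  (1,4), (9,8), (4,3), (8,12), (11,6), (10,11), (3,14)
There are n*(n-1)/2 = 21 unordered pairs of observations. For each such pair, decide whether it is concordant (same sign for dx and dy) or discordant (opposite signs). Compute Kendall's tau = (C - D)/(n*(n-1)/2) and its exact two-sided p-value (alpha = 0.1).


Step 1: Enumerate the 21 unordered pairs (i,j) with i<j and classify each by sign(x_j-x_i) * sign(y_j-y_i).
  (1,2):dx=+8,dy=+4->C; (1,3):dx=+3,dy=-1->D; (1,4):dx=+7,dy=+8->C; (1,5):dx=+10,dy=+2->C
  (1,6):dx=+9,dy=+7->C; (1,7):dx=+2,dy=+10->C; (2,3):dx=-5,dy=-5->C; (2,4):dx=-1,dy=+4->D
  (2,5):dx=+2,dy=-2->D; (2,6):dx=+1,dy=+3->C; (2,7):dx=-6,dy=+6->D; (3,4):dx=+4,dy=+9->C
  (3,5):dx=+7,dy=+3->C; (3,6):dx=+6,dy=+8->C; (3,7):dx=-1,dy=+11->D; (4,5):dx=+3,dy=-6->D
  (4,6):dx=+2,dy=-1->D; (4,7):dx=-5,dy=+2->D; (5,6):dx=-1,dy=+5->D; (5,7):dx=-8,dy=+8->D
  (6,7):dx=-7,dy=+3->D
Step 2: C = 10, D = 11, total pairs = 21.
Step 3: tau = (C - D)/(n(n-1)/2) = (10 - 11)/21 = -0.047619.
Step 4: Exact two-sided p-value (enumerate n! = 5040 permutations of y under H0): p = 1.000000.
Step 5: alpha = 0.1. fail to reject H0.

tau_b = -0.0476 (C=10, D=11), p = 1.000000, fail to reject H0.


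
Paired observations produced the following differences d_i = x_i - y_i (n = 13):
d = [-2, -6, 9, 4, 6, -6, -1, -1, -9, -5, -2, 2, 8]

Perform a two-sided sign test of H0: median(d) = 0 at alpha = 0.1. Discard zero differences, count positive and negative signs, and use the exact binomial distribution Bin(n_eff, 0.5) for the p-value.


Step 1: Discard zero differences. Original n = 13; n_eff = number of nonzero differences = 13.
Nonzero differences (with sign): -2, -6, +9, +4, +6, -6, -1, -1, -9, -5, -2, +2, +8
Step 2: Count signs: positive = 5, negative = 8.
Step 3: Under H0: P(positive) = 0.5, so the number of positives S ~ Bin(13, 0.5).
Step 4: Two-sided exact p-value = sum of Bin(13,0.5) probabilities at or below the observed probability = 0.581055.
Step 5: alpha = 0.1. fail to reject H0.

n_eff = 13, pos = 5, neg = 8, p = 0.581055, fail to reject H0.


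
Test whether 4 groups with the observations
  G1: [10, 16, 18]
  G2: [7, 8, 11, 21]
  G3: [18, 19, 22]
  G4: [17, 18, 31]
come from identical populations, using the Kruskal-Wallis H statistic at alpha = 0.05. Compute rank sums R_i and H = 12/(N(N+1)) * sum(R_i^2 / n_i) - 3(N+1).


Step 1: Combine all N = 13 observations and assign midranks.
sorted (value, group, rank): (7,G2,1), (8,G2,2), (10,G1,3), (11,G2,4), (16,G1,5), (17,G4,6), (18,G1,8), (18,G3,8), (18,G4,8), (19,G3,10), (21,G2,11), (22,G3,12), (31,G4,13)
Step 2: Sum ranks within each group.
R_1 = 16 (n_1 = 3)
R_2 = 18 (n_2 = 4)
R_3 = 30 (n_3 = 3)
R_4 = 27 (n_4 = 3)
Step 3: H = 12/(N(N+1)) * sum(R_i^2/n_i) - 3(N+1)
     = 12/(13*14) * (16^2/3 + 18^2/4 + 30^2/3 + 27^2/3) - 3*14
     = 0.065934 * 709.333 - 42
     = 4.769231.
Step 4: Ties present; correction factor C = 1 - 24/(13^3 - 13) = 0.989011. Corrected H = 4.769231 / 0.989011 = 4.822222.
Step 5: Under H0, H ~ chi^2(3); p-value = 0.185287.
Step 6: alpha = 0.05. fail to reject H0.

H = 4.8222, df = 3, p = 0.185287, fail to reject H0.


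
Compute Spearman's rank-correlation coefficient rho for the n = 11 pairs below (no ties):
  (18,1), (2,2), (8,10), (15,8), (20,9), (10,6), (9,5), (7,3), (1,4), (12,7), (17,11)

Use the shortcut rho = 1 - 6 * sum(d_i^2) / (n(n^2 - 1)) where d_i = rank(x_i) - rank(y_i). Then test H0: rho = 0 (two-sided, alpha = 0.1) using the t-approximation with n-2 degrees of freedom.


Step 1: Rank x and y separately (midranks; no ties here).
rank(x): 18->10, 2->2, 8->4, 15->8, 20->11, 10->6, 9->5, 7->3, 1->1, 12->7, 17->9
rank(y): 1->1, 2->2, 10->10, 8->8, 9->9, 6->6, 5->5, 3->3, 4->4, 7->7, 11->11
Step 2: d_i = R_x(i) - R_y(i); compute d_i^2.
  (10-1)^2=81, (2-2)^2=0, (4-10)^2=36, (8-8)^2=0, (11-9)^2=4, (6-6)^2=0, (5-5)^2=0, (3-3)^2=0, (1-4)^2=9, (7-7)^2=0, (9-11)^2=4
sum(d^2) = 134.
Step 3: rho = 1 - 6*134 / (11*(11^2 - 1)) = 1 - 804/1320 = 0.390909.
Step 4: Under H0, t = rho * sqrt((n-2)/(1-rho^2)) = 1.2741 ~ t(9).
Step 5: Two-sided p-value from the t-distribution with 9 df = 0.234540.
Step 6: alpha = 0.1. fail to reject H0.

rho = 0.3909, p = 0.234540, fail to reject H0 at alpha = 0.1.
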